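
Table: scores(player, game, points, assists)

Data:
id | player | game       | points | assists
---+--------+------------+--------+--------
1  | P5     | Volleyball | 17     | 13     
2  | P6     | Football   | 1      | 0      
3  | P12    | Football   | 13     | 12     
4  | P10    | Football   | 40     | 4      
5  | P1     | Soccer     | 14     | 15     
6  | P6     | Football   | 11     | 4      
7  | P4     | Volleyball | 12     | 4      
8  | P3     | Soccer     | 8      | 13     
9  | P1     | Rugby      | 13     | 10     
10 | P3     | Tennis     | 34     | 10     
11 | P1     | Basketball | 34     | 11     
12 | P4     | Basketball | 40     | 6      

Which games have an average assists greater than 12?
SELECT game, AVG(assists)
FROM scores
GROUP BY game
HAVING AVG(assists) > 12

Result:
  Soccer: avg=14.00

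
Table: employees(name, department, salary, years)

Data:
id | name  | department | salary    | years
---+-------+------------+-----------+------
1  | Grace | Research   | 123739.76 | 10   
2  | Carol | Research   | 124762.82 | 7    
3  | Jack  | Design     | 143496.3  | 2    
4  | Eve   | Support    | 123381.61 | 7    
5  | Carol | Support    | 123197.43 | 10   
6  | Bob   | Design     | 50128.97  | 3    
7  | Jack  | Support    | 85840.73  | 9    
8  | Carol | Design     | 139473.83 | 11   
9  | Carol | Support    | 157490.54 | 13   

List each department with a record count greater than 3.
SELECT department, COUNT(*) as cnt
FROM employees
GROUP BY department
HAVING COUNT(*) > 3

Result:
  Support: 4

Note: HAVING filters groups after aggregation, WHERE filters rows before.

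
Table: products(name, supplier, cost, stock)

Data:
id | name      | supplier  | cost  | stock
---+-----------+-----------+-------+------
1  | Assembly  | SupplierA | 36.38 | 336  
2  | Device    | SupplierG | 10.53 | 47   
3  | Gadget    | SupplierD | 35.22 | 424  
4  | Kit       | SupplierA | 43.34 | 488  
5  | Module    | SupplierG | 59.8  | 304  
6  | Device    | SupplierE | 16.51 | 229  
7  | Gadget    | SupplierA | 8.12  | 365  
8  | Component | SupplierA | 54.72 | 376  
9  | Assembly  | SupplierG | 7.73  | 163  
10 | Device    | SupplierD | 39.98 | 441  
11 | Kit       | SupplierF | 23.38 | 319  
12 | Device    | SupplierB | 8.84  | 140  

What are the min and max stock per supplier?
SELECT supplier, MIN(stock), MAX(stock)
FROM products
GROUP BY supplier

Result:
  SupplierA: min=336, max=488
  SupplierB: min=140, max=140
  SupplierD: min=424, max=441
  SupplierE: min=229, max=229
  SupplierF: min=319, max=319
  SupplierG: min=47, max=304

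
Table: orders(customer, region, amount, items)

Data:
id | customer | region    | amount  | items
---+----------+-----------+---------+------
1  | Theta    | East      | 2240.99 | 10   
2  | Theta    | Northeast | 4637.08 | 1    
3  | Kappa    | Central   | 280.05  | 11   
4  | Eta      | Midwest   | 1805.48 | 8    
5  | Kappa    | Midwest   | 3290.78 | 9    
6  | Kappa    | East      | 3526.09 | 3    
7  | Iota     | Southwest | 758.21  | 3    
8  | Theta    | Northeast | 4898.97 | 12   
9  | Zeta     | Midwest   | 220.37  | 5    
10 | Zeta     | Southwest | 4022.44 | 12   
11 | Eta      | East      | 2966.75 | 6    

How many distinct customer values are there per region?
SELECT region, COUNT(DISTINCT customer)
FROM orders
GROUP BY region

Result:
  Central: 1 distinct
  East: 3 distinct
  Midwest: 3 distinct
  Northeast: 1 distinct
  Southwest: 2 distinct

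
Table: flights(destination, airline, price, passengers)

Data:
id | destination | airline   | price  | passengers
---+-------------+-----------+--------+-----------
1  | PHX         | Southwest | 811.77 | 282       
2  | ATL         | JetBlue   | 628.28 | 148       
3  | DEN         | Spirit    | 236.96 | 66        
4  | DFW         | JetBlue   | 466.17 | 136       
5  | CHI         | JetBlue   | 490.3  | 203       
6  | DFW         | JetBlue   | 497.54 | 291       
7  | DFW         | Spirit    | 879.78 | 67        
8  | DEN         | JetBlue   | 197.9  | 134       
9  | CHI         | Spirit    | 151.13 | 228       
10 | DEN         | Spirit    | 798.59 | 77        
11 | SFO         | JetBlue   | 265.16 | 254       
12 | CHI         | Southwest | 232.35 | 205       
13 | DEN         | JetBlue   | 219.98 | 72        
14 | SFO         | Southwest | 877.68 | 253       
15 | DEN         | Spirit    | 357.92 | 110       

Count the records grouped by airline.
SELECT airline, COUNT(*) as count
FROM flights
GROUP BY airline

Result:
  JetBlue: 7
  Southwest: 3
  Spirit: 5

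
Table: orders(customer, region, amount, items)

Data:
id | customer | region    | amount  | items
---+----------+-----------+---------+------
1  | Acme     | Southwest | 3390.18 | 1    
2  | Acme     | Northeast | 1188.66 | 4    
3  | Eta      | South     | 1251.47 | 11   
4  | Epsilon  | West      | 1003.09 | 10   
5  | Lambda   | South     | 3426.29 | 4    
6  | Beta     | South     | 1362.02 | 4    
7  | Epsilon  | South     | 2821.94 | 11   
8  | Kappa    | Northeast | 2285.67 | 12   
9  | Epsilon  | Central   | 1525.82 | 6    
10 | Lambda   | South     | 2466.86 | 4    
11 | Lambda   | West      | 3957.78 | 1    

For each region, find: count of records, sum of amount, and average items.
SELECT region,
       COUNT(*) as cnt,
       SUM(amount) as total_amount,
       AVG(items) as avg_items
FROM orders
GROUP BY region

Result:
  Central: 1 records, 1525.82 total amount, 6.00 avg items
  Northeast: 2 records, 3474.33 total amount, 8.00 avg items
  South: 5 records, 11328.58 total amount, 6.80 avg items
  Southwest: 1 records, 3390.18 total amount, 1.00 avg items
  West: 2 records, 4960.87 total amount, 5.50 avg items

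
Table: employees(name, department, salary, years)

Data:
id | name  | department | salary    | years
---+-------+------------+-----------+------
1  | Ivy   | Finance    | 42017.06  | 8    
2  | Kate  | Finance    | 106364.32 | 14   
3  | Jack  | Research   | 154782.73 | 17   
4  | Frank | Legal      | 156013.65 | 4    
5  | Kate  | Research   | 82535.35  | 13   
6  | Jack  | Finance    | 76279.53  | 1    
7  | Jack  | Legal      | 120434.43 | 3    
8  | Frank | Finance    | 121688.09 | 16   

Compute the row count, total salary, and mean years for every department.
SELECT department,
       COUNT(*) as cnt,
       SUM(salary) as total_salary,
       AVG(years) as avg_years
FROM employees
GROUP BY department

Result:
  Finance: 4 records, 346349.00 total salary, 9.75 avg years
  Legal: 2 records, 276448.08 total salary, 3.50 avg years
  Research: 2 records, 237318.08 total salary, 15.00 avg years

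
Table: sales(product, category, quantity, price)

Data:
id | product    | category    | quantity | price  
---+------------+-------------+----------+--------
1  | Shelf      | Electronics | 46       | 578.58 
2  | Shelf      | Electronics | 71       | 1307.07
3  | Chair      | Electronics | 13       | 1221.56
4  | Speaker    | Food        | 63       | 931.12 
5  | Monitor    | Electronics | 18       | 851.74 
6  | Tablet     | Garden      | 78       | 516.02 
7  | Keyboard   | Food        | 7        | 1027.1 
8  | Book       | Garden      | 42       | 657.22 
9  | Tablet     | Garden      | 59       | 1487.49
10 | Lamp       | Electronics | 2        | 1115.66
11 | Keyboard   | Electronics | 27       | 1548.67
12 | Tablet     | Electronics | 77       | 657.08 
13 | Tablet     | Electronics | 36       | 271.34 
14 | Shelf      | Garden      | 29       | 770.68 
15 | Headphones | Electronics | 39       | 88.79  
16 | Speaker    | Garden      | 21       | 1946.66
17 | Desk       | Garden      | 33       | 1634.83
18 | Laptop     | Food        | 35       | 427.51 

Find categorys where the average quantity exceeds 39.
SELECT category, AVG(quantity)
FROM sales
GROUP BY category
HAVING AVG(quantity) > 39

Result:
  Garden: avg=43.67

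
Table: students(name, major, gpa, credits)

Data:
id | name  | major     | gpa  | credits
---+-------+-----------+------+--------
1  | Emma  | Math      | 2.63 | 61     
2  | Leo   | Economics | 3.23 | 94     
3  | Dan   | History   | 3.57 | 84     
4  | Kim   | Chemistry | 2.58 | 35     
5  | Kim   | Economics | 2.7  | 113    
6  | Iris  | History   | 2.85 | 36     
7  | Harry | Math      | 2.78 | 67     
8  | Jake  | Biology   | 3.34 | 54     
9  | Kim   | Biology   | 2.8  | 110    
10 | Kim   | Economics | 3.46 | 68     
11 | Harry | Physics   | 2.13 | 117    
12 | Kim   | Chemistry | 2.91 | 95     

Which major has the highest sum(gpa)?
SELECT major, SUM(gpa) as val
FROM students
GROUP BY major
ORDER BY val DESC
LIMIT 1

Result: Economics with sum(gpa) = 9.39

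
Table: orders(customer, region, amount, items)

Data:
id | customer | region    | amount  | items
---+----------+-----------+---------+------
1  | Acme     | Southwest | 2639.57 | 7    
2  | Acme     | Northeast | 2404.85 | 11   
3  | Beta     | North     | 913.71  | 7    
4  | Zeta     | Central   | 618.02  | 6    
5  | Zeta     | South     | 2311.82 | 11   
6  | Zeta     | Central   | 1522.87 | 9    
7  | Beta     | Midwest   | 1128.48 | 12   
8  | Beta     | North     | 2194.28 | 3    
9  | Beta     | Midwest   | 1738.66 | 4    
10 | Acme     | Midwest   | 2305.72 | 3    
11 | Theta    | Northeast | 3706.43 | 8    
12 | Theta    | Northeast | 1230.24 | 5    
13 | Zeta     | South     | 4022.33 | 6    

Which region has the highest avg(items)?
SELECT region, AVG(items) as val
FROM orders
GROUP BY region
ORDER BY val DESC
LIMIT 1

Result: South with avg(items) = 8.50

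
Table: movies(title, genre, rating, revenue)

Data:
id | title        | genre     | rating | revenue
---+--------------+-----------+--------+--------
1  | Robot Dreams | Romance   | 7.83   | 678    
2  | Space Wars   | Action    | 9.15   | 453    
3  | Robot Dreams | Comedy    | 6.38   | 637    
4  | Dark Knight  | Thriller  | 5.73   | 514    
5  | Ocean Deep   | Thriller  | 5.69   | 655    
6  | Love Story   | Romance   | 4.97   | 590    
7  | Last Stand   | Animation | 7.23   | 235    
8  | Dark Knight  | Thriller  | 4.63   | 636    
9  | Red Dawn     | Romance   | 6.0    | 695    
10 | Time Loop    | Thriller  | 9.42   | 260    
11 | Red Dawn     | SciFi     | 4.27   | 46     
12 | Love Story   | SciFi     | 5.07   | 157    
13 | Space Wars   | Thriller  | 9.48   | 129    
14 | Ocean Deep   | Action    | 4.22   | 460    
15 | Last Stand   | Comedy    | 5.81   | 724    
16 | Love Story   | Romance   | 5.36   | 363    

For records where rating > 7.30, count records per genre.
SELECT genre, COUNT(*)
FROM movies
WHERE rating > 7.30
GROUP BY genre

Note: WHERE filters rows before grouping.

Result:
  Action: 1
  Romance: 1
  Thriller: 2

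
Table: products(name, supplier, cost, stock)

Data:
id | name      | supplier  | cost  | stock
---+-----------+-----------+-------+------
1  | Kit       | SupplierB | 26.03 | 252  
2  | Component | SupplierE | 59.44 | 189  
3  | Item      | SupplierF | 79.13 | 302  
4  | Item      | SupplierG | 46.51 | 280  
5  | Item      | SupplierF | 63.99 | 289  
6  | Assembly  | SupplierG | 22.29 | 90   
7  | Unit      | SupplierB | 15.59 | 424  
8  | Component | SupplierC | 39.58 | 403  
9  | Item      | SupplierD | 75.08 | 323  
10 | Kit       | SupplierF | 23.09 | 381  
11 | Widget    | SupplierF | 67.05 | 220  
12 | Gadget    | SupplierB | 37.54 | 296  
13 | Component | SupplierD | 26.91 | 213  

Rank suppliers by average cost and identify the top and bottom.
SELECT supplier, AVG(cost)
FROM products
GROUP BY supplier
ORDER BY AVG(cost)

All groups:
  SupplierB: 26.39
  SupplierG: 34.40
  SupplierC: 39.58
  SupplierD: 51.00
  SupplierF: 58.32
  SupplierE: 59.44

Highest: SupplierE (59.44)
Lowest: SupplierB (26.39)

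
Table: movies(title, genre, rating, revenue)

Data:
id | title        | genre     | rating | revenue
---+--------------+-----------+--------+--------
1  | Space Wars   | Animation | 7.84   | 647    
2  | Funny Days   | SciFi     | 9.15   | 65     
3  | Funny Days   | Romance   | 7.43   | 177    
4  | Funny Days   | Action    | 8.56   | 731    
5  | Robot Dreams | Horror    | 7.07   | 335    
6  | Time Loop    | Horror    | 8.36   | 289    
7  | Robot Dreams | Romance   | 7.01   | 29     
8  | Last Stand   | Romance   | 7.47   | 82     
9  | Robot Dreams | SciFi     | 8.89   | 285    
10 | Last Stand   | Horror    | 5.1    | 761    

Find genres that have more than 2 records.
SELECT genre, COUNT(*) as cnt
FROM movies
GROUP BY genre
HAVING COUNT(*) > 2

Result:
  Horror: 3
  Romance: 3

Note: HAVING filters groups after aggregation, WHERE filters rows before.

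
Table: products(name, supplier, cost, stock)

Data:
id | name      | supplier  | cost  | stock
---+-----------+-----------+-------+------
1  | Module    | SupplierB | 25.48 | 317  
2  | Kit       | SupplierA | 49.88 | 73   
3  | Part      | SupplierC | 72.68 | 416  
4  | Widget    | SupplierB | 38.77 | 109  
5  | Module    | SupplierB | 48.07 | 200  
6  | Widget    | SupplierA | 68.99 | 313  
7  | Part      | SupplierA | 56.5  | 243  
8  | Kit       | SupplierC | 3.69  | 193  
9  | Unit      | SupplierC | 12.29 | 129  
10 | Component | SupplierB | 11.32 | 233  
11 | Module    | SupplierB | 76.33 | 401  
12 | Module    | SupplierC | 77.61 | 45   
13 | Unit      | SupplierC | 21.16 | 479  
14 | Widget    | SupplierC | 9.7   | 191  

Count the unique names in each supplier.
SELECT supplier, COUNT(DISTINCT name)
FROM products
GROUP BY supplier

Result:
  SupplierA: 3 distinct
  SupplierB: 3 distinct
  SupplierC: 5 distinct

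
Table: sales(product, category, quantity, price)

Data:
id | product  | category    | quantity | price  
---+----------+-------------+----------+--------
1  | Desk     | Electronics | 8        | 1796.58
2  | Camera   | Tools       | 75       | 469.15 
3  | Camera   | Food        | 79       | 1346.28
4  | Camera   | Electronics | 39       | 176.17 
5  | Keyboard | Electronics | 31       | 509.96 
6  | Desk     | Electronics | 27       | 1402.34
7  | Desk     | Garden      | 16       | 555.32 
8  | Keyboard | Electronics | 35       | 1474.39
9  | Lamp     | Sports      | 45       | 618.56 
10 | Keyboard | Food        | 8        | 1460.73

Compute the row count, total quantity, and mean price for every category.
SELECT category,
       COUNT(*) as cnt,
       SUM(quantity) as total_quantity,
       AVG(price) as avg_price
FROM sales
GROUP BY category

Result:
  Electronics: 5 records, 140 total quantity, 1071.89 avg price
  Food: 2 records, 87 total quantity, 1403.51 avg price
  Garden: 1 records, 16 total quantity, 555.32 avg price
  Sports: 1 records, 45 total quantity, 618.56 avg price
  Tools: 1 records, 75 total quantity, 469.15 avg price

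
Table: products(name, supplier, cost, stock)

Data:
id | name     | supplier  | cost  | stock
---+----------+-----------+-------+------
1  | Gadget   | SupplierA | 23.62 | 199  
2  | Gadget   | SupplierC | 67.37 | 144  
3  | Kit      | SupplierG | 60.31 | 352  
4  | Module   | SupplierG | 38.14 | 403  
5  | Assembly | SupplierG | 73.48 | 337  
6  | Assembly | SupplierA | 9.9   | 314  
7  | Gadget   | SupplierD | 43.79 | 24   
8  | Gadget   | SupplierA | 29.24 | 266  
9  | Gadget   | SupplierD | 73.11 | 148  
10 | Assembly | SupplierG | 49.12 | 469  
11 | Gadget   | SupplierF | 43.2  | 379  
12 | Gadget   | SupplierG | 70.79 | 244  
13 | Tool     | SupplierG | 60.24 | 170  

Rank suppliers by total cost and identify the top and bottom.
SELECT supplier, SUM(cost)
FROM products
GROUP BY supplier
ORDER BY SUM(cost)

All groups:
  SupplierF: 43.20
  SupplierA: 62.76
  SupplierC: 67.37
  SupplierD: 116.90
  SupplierG: 352.08

Highest: SupplierG (352.08)
Lowest: SupplierF (43.20)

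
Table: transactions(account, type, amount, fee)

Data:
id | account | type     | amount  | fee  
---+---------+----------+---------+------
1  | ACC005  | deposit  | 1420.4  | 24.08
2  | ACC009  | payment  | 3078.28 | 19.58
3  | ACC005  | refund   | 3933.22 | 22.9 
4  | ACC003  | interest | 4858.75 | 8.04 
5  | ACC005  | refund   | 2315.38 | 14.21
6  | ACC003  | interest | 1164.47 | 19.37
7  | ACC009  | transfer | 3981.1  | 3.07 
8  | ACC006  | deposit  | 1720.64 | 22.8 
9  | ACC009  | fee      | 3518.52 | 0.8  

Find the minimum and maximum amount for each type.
SELECT type, MIN(amount), MAX(amount)
FROM transactions
GROUP BY type

Result:
  deposit: min=1420.40, max=1720.64
  fee: min=3518.52, max=3518.52
  interest: min=1164.47, max=4858.75
  payment: min=3078.28, max=3078.28
  refund: min=2315.38, max=3933.22
  transfer: min=3981.10, max=3981.10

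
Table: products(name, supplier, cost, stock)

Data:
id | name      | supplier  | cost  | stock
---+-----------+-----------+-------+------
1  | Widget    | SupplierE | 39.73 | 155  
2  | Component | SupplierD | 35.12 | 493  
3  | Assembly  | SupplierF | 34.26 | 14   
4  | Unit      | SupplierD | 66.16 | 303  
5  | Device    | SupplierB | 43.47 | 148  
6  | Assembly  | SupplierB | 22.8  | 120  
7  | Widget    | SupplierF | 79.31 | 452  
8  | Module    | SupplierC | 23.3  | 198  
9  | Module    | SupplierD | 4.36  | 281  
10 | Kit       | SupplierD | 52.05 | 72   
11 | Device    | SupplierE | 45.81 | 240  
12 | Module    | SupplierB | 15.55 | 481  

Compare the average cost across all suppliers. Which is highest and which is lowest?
SELECT supplier, AVG(cost)
FROM products
GROUP BY supplier
ORDER BY AVG(cost)

All groups:
  SupplierC: 23.30
  SupplierB: 27.27
  SupplierD: 39.42
  SupplierE: 42.77
  SupplierF: 56.79

Highest: SupplierF (56.79)
Lowest: SupplierC (23.30)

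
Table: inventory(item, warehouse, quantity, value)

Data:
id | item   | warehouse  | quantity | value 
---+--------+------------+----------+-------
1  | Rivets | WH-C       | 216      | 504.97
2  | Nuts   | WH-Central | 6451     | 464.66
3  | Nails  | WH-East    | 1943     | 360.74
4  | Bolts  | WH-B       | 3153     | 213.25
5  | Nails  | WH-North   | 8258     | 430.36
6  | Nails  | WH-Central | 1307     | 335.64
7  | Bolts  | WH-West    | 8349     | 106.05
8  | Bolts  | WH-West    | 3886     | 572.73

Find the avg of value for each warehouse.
SELECT warehouse, AVG(value) as result
FROM inventory
GROUP BY warehouse

Result:
  WH-B: 213.25
  WH-C: 504.97
  WH-Central: 400.15
  WH-East: 360.74
  WH-North: 430.36
  WH-West: 339.39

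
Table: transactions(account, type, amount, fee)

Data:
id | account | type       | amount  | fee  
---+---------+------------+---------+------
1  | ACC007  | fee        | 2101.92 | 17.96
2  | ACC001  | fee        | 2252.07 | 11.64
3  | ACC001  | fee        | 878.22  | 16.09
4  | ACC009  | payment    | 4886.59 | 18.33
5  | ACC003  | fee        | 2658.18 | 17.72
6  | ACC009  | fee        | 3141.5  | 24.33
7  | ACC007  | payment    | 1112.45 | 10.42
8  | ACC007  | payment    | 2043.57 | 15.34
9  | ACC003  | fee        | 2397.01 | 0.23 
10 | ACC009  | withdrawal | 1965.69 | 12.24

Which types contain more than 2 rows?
SELECT type, COUNT(*) as cnt
FROM transactions
GROUP BY type
HAVING COUNT(*) > 2

Result:
  fee: 6
  payment: 3

Note: HAVING filters groups after aggregation, WHERE filters rows before.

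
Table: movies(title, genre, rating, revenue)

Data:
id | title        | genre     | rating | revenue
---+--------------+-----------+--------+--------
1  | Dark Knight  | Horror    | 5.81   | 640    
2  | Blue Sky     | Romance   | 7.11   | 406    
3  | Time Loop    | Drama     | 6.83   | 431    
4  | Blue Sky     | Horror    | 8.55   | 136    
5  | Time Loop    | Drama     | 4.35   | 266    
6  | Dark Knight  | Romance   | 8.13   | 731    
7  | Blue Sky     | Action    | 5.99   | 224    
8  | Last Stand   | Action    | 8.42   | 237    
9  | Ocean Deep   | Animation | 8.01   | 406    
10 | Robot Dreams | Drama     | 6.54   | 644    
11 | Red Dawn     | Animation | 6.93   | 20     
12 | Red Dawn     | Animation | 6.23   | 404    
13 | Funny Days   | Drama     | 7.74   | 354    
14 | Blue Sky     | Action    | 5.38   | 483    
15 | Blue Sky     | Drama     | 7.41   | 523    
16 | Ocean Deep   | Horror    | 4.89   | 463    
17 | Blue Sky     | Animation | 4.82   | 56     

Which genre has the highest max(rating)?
SELECT genre, MAX(rating) as val
FROM movies
GROUP BY genre
ORDER BY val DESC
LIMIT 1

Result: Horror with max(rating) = 8.55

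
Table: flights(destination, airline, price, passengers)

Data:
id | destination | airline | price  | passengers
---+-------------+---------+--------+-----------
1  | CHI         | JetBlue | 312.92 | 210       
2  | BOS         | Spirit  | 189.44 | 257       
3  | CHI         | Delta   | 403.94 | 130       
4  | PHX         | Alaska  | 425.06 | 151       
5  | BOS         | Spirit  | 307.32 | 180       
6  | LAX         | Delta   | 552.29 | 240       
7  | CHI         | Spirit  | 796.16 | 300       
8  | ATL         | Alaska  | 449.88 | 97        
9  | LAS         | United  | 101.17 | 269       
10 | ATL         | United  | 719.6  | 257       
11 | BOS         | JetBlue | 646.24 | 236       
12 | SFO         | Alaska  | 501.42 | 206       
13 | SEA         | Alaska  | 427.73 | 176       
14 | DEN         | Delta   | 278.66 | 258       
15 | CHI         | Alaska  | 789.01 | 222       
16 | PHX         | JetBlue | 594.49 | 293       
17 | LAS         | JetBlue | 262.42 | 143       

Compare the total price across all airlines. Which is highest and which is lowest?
SELECT airline, SUM(price)
FROM flights
GROUP BY airline
ORDER BY SUM(price)

All groups:
  United: 820.77
  Delta: 1234.89
  Spirit: 1292.92
  JetBlue: 1816.07
  Alaska: 2593.10

Highest: Alaska (2593.10)
Lowest: United (820.77)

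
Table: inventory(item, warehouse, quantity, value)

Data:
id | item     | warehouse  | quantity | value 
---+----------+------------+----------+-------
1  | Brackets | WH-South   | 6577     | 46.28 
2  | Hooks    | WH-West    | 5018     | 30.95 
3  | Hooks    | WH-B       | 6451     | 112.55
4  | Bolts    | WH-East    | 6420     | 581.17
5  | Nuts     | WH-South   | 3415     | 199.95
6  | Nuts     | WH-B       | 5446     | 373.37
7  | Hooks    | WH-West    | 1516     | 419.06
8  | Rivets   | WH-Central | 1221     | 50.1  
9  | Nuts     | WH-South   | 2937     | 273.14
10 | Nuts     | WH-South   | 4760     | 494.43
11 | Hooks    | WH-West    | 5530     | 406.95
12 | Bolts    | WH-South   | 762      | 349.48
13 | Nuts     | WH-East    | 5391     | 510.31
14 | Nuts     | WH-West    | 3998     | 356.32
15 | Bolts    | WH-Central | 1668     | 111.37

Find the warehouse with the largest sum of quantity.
SELECT warehouse, SUM(quantity) as val
FROM inventory
GROUP BY warehouse
ORDER BY val DESC
LIMIT 1

Result: WH-South with sum(quantity) = 18451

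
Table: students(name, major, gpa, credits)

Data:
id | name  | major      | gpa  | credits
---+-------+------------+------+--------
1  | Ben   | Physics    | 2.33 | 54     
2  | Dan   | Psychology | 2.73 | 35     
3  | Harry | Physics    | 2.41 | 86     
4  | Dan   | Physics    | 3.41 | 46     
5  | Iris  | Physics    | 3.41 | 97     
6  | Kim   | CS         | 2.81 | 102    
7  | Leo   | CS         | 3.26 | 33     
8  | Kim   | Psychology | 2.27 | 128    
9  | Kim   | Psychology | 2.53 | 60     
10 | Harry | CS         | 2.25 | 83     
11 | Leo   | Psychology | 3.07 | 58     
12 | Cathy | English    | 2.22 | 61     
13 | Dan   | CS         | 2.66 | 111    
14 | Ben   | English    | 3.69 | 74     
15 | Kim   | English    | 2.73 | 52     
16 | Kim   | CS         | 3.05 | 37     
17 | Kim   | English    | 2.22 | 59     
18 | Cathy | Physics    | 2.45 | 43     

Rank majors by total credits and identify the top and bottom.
SELECT major, SUM(credits)
FROM students
GROUP BY major
ORDER BY SUM(credits)

All groups:
  English: 246
  Psychology: 281
  Physics: 326
  CS: 366

Highest: CS (366)
Lowest: English (246)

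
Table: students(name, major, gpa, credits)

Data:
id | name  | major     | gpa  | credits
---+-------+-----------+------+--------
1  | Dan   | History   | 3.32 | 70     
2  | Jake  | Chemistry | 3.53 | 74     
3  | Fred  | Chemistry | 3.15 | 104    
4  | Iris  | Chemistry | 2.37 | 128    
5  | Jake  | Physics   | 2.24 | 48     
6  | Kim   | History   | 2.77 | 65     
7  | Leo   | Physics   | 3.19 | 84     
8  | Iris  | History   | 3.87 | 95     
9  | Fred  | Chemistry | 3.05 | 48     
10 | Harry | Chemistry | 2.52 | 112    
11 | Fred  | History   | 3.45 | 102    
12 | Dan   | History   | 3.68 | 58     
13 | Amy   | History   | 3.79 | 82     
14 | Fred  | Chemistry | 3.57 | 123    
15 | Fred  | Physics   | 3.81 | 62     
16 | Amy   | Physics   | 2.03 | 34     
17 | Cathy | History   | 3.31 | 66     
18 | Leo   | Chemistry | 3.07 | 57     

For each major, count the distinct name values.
SELECT major, COUNT(DISTINCT name)
FROM students
GROUP BY major

Result:
  Chemistry: 5 distinct
  History: 6 distinct
  Physics: 4 distinct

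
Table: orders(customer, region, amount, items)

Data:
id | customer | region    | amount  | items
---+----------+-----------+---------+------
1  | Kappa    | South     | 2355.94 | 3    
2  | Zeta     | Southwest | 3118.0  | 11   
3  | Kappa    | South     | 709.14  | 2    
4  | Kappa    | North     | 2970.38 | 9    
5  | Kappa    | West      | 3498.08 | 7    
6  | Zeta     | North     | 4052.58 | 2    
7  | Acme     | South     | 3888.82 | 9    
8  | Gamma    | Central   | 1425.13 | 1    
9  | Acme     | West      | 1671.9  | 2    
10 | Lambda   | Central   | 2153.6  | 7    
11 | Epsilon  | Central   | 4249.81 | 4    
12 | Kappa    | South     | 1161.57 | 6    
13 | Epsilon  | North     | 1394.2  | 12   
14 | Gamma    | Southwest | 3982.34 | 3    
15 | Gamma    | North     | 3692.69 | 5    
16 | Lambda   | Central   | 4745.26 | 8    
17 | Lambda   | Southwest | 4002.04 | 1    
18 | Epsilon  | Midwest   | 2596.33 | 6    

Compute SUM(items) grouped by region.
SELECT region, SUM(items) as result
FROM orders
GROUP BY region

Result:
  Central: 20
  Midwest: 6
  North: 28
  South: 20
  Southwest: 15
  West: 9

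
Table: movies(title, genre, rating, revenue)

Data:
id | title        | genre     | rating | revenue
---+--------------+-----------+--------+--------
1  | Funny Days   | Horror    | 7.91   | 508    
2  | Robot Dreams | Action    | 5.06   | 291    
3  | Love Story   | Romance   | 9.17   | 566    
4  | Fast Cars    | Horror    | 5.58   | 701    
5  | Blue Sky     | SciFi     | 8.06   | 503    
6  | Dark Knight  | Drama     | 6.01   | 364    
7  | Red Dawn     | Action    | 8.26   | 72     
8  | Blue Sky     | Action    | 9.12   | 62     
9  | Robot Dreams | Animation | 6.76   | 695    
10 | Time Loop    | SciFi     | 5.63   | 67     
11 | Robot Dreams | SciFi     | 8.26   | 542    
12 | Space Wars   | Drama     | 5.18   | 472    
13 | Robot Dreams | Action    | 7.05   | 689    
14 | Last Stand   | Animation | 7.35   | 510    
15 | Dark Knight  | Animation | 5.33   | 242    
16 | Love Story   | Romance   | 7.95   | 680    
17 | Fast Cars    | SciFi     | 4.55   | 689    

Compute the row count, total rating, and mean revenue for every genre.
SELECT genre,
       COUNT(*) as cnt,
       SUM(rating) as total_rating,
       AVG(revenue) as avg_revenue
FROM movies
GROUP BY genre

Result:
  Action: 4 records, 29.49 total rating, 278.50 avg revenue
  Animation: 3 records, 19.44 total rating, 482.33 avg revenue
  Drama: 2 records, 11.19 total rating, 418.00 avg revenue
  Horror: 2 records, 13.49 total rating, 604.50 avg revenue
  Romance: 2 records, 17.12 total rating, 623.00 avg revenue
  SciFi: 4 records, 26.50 total rating, 450.25 avg revenue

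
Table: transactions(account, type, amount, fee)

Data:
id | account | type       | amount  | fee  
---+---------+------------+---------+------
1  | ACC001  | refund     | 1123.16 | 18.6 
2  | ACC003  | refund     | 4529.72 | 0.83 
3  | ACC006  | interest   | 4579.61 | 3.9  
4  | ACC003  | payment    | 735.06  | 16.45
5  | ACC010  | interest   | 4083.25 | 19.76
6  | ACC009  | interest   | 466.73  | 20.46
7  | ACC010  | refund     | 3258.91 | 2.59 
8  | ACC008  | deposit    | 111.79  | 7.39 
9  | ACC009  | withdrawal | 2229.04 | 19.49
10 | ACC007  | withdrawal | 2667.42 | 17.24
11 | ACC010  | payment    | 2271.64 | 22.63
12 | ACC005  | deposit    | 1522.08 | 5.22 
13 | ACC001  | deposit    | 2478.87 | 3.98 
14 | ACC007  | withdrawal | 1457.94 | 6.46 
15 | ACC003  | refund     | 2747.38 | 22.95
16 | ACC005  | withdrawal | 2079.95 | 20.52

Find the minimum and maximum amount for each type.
SELECT type, MIN(amount), MAX(amount)
FROM transactions
GROUP BY type

Result:
  deposit: min=111.79, max=2478.87
  interest: min=466.73, max=4579.61
  payment: min=735.06, max=2271.64
  refund: min=1123.16, max=4529.72
  withdrawal: min=1457.94, max=2667.42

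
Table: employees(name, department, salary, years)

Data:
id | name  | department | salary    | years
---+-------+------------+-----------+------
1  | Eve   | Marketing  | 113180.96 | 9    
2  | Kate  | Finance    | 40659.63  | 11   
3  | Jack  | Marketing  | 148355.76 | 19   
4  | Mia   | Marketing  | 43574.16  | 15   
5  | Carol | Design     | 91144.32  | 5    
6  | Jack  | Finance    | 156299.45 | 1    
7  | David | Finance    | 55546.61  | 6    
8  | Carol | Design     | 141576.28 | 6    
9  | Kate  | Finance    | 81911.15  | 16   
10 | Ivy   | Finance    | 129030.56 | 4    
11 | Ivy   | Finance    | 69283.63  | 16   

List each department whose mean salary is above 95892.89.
SELECT department, AVG(salary)
FROM employees
GROUP BY department
HAVING AVG(salary) > 95892.89

Result:
  Design: avg=116360.30
  Marketing: avg=101703.63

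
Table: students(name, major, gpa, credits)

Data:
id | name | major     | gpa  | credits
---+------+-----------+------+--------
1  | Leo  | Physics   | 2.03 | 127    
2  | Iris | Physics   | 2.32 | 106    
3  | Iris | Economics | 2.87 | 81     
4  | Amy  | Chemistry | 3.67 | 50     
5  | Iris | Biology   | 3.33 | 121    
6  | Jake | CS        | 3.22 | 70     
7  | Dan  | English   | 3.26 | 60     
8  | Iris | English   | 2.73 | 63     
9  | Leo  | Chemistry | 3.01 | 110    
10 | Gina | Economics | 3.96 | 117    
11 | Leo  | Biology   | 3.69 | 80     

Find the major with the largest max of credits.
SELECT major, MAX(credits) as val
FROM students
GROUP BY major
ORDER BY val DESC
LIMIT 1

Result: Physics with max(credits) = 127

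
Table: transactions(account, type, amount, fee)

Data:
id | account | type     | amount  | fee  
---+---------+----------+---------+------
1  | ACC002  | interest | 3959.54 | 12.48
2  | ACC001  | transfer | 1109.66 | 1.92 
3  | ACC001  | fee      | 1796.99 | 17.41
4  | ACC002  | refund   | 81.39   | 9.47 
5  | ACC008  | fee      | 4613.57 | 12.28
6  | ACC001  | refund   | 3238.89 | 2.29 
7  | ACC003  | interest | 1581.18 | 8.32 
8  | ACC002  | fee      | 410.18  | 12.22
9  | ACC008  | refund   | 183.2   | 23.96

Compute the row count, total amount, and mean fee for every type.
SELECT type,
       COUNT(*) as cnt,
       SUM(amount) as total_amount,
       AVG(fee) as avg_fee
FROM transactions
GROUP BY type

Result:
  fee: 3 records, 6820.74 total amount, 13.97 avg fee
  interest: 2 records, 5540.72 total amount, 10.40 avg fee
  refund: 3 records, 3503.48 total amount, 11.91 avg fee
  transfer: 1 records, 1109.66 total amount, 1.92 avg fee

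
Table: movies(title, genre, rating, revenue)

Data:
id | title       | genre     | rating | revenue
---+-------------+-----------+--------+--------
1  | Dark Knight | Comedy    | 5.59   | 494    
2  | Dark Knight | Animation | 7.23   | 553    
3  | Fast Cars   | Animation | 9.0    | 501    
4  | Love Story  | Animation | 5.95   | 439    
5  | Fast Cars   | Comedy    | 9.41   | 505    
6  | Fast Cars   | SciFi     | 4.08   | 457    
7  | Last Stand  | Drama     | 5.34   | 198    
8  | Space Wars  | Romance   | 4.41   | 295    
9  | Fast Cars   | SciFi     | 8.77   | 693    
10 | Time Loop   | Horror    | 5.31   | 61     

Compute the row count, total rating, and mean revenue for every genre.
SELECT genre,
       COUNT(*) as cnt,
       SUM(rating) as total_rating,
       AVG(revenue) as avg_revenue
FROM movies
GROUP BY genre

Result:
  Animation: 3 records, 22.18 total rating, 497.67 avg revenue
  Comedy: 2 records, 15.00 total rating, 499.50 avg revenue
  Drama: 1 records, 5.34 total rating, 198.00 avg revenue
  Horror: 1 records, 5.31 total rating, 61.00 avg revenue
  Romance: 1 records, 4.41 total rating, 295.00 avg revenue
  SciFi: 2 records, 12.85 total rating, 575.00 avg revenue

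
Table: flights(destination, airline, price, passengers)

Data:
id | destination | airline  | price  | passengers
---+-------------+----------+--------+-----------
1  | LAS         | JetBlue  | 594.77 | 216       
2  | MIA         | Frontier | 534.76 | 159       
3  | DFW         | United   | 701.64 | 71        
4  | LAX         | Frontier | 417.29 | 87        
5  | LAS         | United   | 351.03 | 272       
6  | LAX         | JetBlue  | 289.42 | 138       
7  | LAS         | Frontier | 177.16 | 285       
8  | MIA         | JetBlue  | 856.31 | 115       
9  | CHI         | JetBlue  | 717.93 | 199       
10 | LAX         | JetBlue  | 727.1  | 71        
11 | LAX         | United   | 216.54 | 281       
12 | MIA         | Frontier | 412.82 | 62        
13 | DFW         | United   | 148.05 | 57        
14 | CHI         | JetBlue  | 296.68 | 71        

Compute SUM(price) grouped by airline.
SELECT airline, SUM(price) as result
FROM flights
GROUP BY airline

Result:
  Frontier: 1542.03
  JetBlue: 3482.21
  United: 1417.26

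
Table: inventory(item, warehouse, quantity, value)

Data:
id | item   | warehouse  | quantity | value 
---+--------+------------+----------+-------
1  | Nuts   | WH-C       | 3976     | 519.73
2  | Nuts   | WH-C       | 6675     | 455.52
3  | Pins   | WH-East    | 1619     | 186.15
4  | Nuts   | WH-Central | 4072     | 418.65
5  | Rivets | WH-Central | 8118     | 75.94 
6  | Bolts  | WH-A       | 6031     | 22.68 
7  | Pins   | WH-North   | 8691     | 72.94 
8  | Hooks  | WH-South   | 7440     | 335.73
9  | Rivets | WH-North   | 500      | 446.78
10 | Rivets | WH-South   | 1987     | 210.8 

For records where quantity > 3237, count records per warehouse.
SELECT warehouse, COUNT(*)
FROM inventory
WHERE quantity > 3237
GROUP BY warehouse

Note: WHERE filters rows before grouping.

Result:
  WH-A: 1
  WH-C: 2
  WH-Central: 2
  WH-North: 1
  WH-South: 1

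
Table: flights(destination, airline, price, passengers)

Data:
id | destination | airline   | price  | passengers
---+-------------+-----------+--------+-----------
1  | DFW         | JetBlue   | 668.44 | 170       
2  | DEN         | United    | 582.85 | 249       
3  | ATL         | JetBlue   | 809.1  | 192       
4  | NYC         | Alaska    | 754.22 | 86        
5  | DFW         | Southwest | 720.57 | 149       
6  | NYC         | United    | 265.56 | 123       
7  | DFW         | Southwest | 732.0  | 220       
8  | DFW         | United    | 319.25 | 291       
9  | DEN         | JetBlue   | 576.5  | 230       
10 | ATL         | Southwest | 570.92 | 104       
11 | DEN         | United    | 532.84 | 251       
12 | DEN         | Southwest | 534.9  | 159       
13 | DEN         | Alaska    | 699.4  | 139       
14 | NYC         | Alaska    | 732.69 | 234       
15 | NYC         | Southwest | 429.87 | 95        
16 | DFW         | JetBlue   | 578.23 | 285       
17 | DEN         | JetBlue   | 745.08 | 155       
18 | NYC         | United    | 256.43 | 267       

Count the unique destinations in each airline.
SELECT airline, COUNT(DISTINCT destination)
FROM flights
GROUP BY airline

Result:
  Alaska: 2 distinct
  JetBlue: 3 distinct
  Southwest: 4 distinct
  United: 3 distinct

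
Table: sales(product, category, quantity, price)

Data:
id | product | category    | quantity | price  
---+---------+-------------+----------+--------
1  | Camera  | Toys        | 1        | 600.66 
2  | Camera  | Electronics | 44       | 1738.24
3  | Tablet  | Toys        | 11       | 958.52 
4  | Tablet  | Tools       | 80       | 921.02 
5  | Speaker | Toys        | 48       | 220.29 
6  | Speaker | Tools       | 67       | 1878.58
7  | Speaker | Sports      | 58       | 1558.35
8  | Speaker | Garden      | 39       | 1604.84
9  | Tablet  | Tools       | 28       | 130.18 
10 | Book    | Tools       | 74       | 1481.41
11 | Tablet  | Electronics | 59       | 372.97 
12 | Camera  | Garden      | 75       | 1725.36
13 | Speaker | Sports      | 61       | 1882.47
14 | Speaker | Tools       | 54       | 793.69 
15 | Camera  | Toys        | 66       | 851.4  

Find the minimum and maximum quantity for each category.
SELECT category, MIN(quantity), MAX(quantity)
FROM sales
GROUP BY category

Result:
  Electronics: min=44, max=59
  Garden: min=39, max=75
  Sports: min=58, max=61
  Tools: min=28, max=80
  Toys: min=1, max=66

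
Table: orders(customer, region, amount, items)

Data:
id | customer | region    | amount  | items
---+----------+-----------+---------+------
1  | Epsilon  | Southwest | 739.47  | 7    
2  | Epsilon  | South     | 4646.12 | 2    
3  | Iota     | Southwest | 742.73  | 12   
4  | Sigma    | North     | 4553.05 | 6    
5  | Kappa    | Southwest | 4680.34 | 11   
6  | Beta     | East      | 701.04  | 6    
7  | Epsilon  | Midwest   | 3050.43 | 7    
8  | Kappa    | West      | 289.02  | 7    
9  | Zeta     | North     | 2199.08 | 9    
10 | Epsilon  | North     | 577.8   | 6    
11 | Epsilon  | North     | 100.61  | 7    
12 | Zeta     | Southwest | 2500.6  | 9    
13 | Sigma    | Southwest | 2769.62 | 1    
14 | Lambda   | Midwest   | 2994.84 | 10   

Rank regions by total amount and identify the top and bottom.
SELECT region, SUM(amount)
FROM orders
GROUP BY region
ORDER BY SUM(amount)

All groups:
  West: 289.02
  East: 701.04
  South: 4646.12
  Midwest: 6045.27
  North: 7430.54
  Southwest: 11432.76

Highest: Southwest (11432.76)
Lowest: West (289.02)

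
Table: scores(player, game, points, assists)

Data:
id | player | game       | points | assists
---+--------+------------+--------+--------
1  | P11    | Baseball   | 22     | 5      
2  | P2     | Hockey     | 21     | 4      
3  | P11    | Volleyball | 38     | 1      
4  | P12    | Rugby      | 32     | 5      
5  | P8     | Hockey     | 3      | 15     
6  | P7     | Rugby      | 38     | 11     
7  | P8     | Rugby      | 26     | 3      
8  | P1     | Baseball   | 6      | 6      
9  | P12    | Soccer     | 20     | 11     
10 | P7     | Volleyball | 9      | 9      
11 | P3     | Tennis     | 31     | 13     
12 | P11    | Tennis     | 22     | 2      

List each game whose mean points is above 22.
SELECT game, AVG(points)
FROM scores
GROUP BY game
HAVING AVG(points) > 22

Result:
  Rugby: avg=32.00
  Tennis: avg=26.50
  Volleyball: avg=23.50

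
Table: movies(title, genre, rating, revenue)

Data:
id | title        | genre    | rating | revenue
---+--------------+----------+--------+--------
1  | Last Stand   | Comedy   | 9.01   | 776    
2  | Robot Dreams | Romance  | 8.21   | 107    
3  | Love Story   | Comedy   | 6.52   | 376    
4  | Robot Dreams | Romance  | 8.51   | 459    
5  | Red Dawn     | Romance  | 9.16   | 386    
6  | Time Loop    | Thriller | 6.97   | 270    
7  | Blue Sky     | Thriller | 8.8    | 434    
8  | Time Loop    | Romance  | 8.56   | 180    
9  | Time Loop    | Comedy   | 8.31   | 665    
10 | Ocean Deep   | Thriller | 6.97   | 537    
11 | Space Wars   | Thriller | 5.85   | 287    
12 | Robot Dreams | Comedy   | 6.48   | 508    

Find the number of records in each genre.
SELECT genre, COUNT(*) as count
FROM movies
GROUP BY genre

Result:
  Comedy: 4
  Romance: 4
  Thriller: 4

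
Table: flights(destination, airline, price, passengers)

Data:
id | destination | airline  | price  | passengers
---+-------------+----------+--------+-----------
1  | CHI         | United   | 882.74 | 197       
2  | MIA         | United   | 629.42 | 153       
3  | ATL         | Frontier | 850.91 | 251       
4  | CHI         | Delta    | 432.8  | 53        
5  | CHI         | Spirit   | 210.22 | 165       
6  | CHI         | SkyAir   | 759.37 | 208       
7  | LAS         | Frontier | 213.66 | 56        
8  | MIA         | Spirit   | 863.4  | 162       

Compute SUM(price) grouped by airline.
SELECT airline, SUM(price) as result
FROM flights
GROUP BY airline

Result:
  Delta: 432.80
  Frontier: 1064.57
  SkyAir: 759.37
  Spirit: 1073.62
  United: 1512.16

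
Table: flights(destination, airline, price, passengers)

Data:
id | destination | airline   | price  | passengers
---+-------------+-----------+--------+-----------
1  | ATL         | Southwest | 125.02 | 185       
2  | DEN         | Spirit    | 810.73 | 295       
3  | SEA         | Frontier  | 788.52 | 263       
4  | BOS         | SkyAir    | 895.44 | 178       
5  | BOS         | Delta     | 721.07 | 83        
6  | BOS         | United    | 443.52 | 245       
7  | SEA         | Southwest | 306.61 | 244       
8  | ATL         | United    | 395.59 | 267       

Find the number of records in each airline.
SELECT airline, COUNT(*) as count
FROM flights
GROUP BY airline

Result:
  Delta: 1
  Frontier: 1
  SkyAir: 1
  Southwest: 2
  Spirit: 1
  United: 2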